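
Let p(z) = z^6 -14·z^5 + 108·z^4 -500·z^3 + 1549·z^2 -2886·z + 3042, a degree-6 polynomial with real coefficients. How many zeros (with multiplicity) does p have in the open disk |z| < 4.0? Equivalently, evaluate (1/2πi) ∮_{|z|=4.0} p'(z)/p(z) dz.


The zeros of p are: (3 + 3i), (3 - 3i), (2 + 3i), (2 - 3i), (2 + 3i), (2 - 3i).
Their magnitudes are: 4.243, 4.243, 3.606, 3.606, 3.606, 3.606.
Zeros with |z| < R = 4.0: (2 + 3i), (2 - 3i), (2 + 3i), (2 - 3i).
Count = 4.
By the argument principle, (1/2πi) ∮_{|z|=R} p'(z)/p(z) dz equals exactly this count.

Number of zeros inside |z| < 4.0: 4.


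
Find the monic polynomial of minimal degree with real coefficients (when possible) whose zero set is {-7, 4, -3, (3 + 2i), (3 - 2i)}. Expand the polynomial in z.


The polynomial is p(z) = ∏_{α ∈ S} (z − α), where S = {-7, 4, -3, (3 + 2i), (3 - 2i)}.
Expanding the product yields: p(z) = z^5 -42·z^3 + 108·z^2 + 257·z -1092.
Note conjugate pairs combine to real quadratics: (z − (3+2i))(z − (3−2i)) = z² − 6z + 13.
The resulting polynomial has degree 5 and real coefficients as required.

p(z) = z^5 -42·z^3 + 108·z^2 + 257·z -1092.


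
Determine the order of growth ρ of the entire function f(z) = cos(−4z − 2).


cos(w) is a linear combination of e^{iw} and e^{−iw} (or e^w, e^{−w} in the hyperbolic case), so |cos(w)| ≤ e^{|w|}. With w = −4z − 2, |w| ≤ 4|z| + 2 = 4r + 2 on |z| = r, giving M(r) ≤ e^{4r + 2}, so ρ ≤ 1. On a suitable ray (z = it for sin/cos; z = t for sinh/cosh, t real → ∞), |cos(−4z − 2)| grows like e^{4|t|}/2, so ρ ≥ 1. Hence ρ = 1.
Therefore ρ = 1.

Order ρ = 1.


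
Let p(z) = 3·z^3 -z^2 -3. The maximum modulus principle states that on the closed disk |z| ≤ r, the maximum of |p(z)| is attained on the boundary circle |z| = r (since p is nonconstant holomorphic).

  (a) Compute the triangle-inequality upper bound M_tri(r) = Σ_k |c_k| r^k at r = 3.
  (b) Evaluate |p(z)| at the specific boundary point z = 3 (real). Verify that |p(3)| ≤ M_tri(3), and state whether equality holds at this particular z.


Coefficients: c_0 = -3, c_1 = 0, c_2 = -1, c_3 = 3. Radius r = 3.
Part (a). Triangle bound: M_tri(r) = Σ_k |c_k| r^k
  = |-3|·3^0 + |0|·3^1 + |-1|·3^2 + |3|·3^3
  = 3 + 0 + 9 + 81 = 93.
This bounds M(r) := max_{|z|=r} |p(z)| from above; equality holds iff all terms c_k z^k can be made to align in phase at a single z on |z|=r.
Part (b). At z = 3 (real, on the circle |z| = r):
  p(3) = (-3)·3^0 + (0)·3^1 + (-1)·3^2 + (3)·3^3 = 69.
  |p(3)| = 69.
Check: |p(3)| = 69 ≤ 93 = M_tri(3). ✓ Equality does not hold at z = 3 (the coefficients have mixed signs, so the terms do not all align in phase there).

M_tri(3) = 93; |p(3)| = 69; equality at z=3: no.


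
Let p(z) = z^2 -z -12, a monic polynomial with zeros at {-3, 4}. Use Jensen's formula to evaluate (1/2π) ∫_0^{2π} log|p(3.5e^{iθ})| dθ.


Zeros: -3, 4; r = 3.5.
Inside |z| < r: -3. Outside (|z| ≥ r): 4.
p(0) = -12, so log|p(0)| = log(12) = 2.4849.
Apply Jensen: I(r) = log|p(0)| + Σ_k log(r/|z_k|), summed over zeros inside |z| < r.
  log(r/|z_k|) for z_k = -3: log(3.5/3) = 0.1542
  Outside zeros (4) contribute nothing to the Jensen sum.
Sum over inside zeros: 0.1542.
I(r) = log|p(0)| + (inside sum) = 2.4849 + 0.1542 = 2.6391.
Note: since some zeros are outside |z| ≤ r, the simplified n·log(r) form does NOT apply — only the inside zeros contribute.

I(r) ≈ 2.6391.


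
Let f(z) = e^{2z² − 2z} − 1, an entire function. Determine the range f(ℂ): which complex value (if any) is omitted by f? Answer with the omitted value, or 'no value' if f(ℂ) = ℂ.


Little Picard bounds the complement of f(ℂ) to at most one point.
The exponent g(z) = 2z² − 2z is a nonconstant polynomial, hence surjective onto ℂ. So e^{g(z)} takes every value in {e^w : w ∈ ℂ} = ℂ ∖ {0}. Adding -1 shifts the range to ℂ ∖ {-1}. f omits exactly -1.

Omitted value: -1.


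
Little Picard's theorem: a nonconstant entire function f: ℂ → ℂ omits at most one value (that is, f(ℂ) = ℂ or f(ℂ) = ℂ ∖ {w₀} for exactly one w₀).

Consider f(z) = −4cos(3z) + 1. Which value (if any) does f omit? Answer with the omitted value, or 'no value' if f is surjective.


Little Picard bounds the complement of f(ℂ) to at most one point.
cos is entire and surjective onto ℂ: for every w ∈ ℂ, cos(ζ) = w has a solution ζ ∈ ℂ (e.g., via the complex inverse arccos). With ζ = 3z this gives z = ζ/(3). Then -4·cos(3z) takes every value in -4·ℂ = ℂ, and adding 1 is a bijection of ℂ. So f is surjective and omits no value. (Note: only on the real line is cos bounded by [−1, 1].)

Omitted value: no value.


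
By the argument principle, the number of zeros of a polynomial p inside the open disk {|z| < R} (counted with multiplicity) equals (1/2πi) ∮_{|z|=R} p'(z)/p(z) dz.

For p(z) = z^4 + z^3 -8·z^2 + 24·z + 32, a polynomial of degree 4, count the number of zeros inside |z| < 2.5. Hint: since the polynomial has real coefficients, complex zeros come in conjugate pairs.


The zeros of p are: -4, (2 + 2i), (2 - 2i), -1.
Their magnitudes are: 4, 2.828, 2.828, 1.
Zeros with |z| < R = 2.5: -1.
Count = 1.
By the argument principle, (1/2πi) ∮_{|z|=R} p'(z)/p(z) dz equals exactly this count.

Number of zeros inside |z| < 2.5: 1.


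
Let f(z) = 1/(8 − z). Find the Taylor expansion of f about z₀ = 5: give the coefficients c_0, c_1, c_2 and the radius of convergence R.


Let w = z − z₀, so z = z₀ + w.
Then 8 − z = 8 − (z₀ + w) = (8 − z₀) − w = 3 − w.
f(z) = 1/(3 − w) = (1/(3)) · 1/(1 − w/(3)) = Σ_{n≥0} w^n / (3)^(n+1).
So c_n = 1/(3)^(n+1):
  c_0 = 1/(3)^1 = 1/3.
  c_1 = 1/(3)^2 = 1/9.
  c_2 = 1/(3)^3 = 1/27.
The series is valid for |w/d| < 1, i.e. |z − z₀| < |d|.
Radius of convergence: R = |8 − z₀| = |3| = 3 (distance from z₀ to the singularity z = 8).

c_0 = 1/3, c_1 = 1/9, c_2 = 1/27; R = 3.


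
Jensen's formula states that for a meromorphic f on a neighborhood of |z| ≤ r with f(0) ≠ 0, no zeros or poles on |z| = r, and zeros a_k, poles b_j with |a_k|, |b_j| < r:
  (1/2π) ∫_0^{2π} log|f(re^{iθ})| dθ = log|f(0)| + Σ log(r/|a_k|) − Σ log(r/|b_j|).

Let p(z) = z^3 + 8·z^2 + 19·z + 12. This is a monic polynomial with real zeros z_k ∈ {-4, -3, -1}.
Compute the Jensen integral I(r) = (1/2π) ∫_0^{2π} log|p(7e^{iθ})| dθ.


Zeros: -4, -3, -1; r = 7.
Inside |z| < r: -4, -3, -1. Outside (|z| ≥ r): ∅.
p(0) = 12, so log|p(0)| = log(12) = 2.4849.
Apply Jensen: I(r) = log|p(0)| + Σ_k log(r/|z_k|), summed over zeros inside |z| < r.
  log(r/|z_k|) for z_k = -4: log(7/4) = 0.5596
  log(r/|z_k|) for z_k = -3: log(7/3) = 0.8473
  log(r/|z_k|) for z_k = -1: log(7/1) = 1.9459
Sum over inside zeros: 3.3528.
I(r) = log|p(0)| + (inside sum) = 2.4849 + 3.3528 = 5.8377.
Closed form (all zeros inside, monic): I(r) = n·log(r) = 3·log(7) = 5.8377. ✓

I(r) ≈ 5.8377.


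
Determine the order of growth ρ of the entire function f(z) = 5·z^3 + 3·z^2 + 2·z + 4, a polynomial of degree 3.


|f(z)| ≤ Σ|c_k|·r^k = O(r^3) as r → ∞. Polynomial growth is O(e^{r^ε}) for every ε > 0 (since r^3/e^{r^ε} → 0), so ρ ≤ ε for all ε > 0, i.e. ρ = 0. Every nonconstant polynomial has order 0.
Therefore ρ = 0.

Order ρ = 0.


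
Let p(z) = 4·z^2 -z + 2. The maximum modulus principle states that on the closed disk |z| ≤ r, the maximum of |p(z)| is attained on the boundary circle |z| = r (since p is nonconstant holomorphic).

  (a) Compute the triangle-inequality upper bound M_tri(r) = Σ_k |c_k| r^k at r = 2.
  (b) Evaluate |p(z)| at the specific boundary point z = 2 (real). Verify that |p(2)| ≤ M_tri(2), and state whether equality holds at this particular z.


Coefficients: c_0 = 2, c_1 = -1, c_2 = 4. Radius r = 2.
Part (a). Triangle bound: M_tri(r) = Σ_k |c_k| r^k
  = |2|·2^0 + |-1|·2^1 + |4|·2^2
  = 2 + 2 + 16 = 20.
This bounds M(r) := max_{|z|=r} |p(z)| from above; equality holds iff all terms c_k z^k can be made to align in phase at a single z on |z|=r.
Part (b). At z = 2 (real, on the circle |z| = r):
  p(2) = (2)·2^0 + (-1)·2^1 + (4)·2^2 = 16.
  |p(2)| = 16.
Check: |p(2)| = 16 ≤ 20 = M_tri(2). ✓ Equality does not hold at z = 2 (the coefficients have mixed signs, so the terms do not all align in phase there).

M_tri(2) = 20; |p(2)| = 16; equality at z=2: no.


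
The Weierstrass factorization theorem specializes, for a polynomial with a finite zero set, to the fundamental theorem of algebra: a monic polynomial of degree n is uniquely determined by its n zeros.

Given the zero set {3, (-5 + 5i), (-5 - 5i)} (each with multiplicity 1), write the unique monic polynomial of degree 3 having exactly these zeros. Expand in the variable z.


The polynomial is p(z) = ∏_{α ∈ S} (z − α), where S = {3, (-5 + 5i), (-5 - 5i)}.
Expanding the product yields: p(z) = z^3 + 7·z^2 + 20·z -150.
Note conjugate pairs combine to real quadratics: (z − (-5+5i))(z − (-5−5i)) = z² + 10z + 50.
The resulting polynomial has degree 3 and real coefficients as required.

p(z) = z^3 + 7·z^2 + 20·z -150.


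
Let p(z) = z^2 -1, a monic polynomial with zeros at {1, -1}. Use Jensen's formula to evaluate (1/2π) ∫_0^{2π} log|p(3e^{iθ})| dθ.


Zeros: -1, 1; r = 3.
Inside |z| < r: -1, 1. Outside (|z| ≥ r): ∅.
p(0) = -1, so log|p(0)| = log(1) = 0.0000.
Apply Jensen: I(r) = log|p(0)| + Σ_k log(r/|z_k|), summed over zeros inside |z| < r.
  log(r/|z_k|) for z_k = 1: log(3/1) = 1.0986
  log(r/|z_k|) for z_k = -1: log(3/1) = 1.0986
Sum over inside zeros: 2.1972.
I(r) = log|p(0)| + (inside sum) = 0.0000 + 2.1972 = 2.1972.
Closed form (all zeros inside, monic): I(r) = n·log(r) = 2·log(3) = 2.1972. ✓

I(r) ≈ 2.1972.


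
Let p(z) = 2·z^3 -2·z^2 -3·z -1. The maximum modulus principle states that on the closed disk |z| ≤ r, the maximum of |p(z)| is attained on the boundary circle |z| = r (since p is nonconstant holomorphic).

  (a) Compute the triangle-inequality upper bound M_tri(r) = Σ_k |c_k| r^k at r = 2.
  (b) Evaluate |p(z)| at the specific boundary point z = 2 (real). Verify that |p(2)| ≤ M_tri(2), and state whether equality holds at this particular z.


Coefficients: c_0 = -1, c_1 = -3, c_2 = -2, c_3 = 2. Radius r = 2.
Part (a). Triangle bound: M_tri(r) = Σ_k |c_k| r^k
  = |-1|·2^0 + |-3|·2^1 + |-2|·2^2 + |2|·2^3
  = 1 + 6 + 8 + 16 = 31.
This bounds M(r) := max_{|z|=r} |p(z)| from above; equality holds iff all terms c_k z^k can be made to align in phase at a single z on |z|=r.
Part (b). At z = 2 (real, on the circle |z| = r):
  p(2) = (-1)·2^0 + (-3)·2^1 + (-2)·2^2 + (2)·2^3 = 1.
  |p(2)| = 1.
Check: |p(2)| = 1 ≤ 31 = M_tri(2). ✓ Equality does not hold at z = 2 (the coefficients have mixed signs, so the terms do not all align in phase there).

M_tri(2) = 31; |p(2)| = 1; equality at z=2: no.


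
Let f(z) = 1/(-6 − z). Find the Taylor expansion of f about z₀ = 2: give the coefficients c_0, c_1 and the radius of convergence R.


Let w = z − z₀, so z = z₀ + w.
Then -6 − z = -6 − (z₀ + w) = (-6 − z₀) − w = -8 − w.
f(z) = 1/(-8 − w) = (1/(-8)) · 1/(1 − w/(-8)) = Σ_{n≥0} w^n / (-8)^(n+1).
So c_n = 1/(-8)^(n+1):
  c_0 = 1/(-8)^1 = -1/8.
  c_1 = 1/(-8)^2 = 1/64.
The series is valid for |w/d| < 1, i.e. |z − z₀| < |d|.
Radius of convergence: R = |-6 − z₀| = |-8| = 8 (distance from z₀ to the singularity z = -6).

c_0 = -1/8, c_1 = 1/64; R = 8.


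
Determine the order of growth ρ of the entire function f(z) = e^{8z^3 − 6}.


|e^{8z^3 − 6}| = e^{Re(8·z^3) + -6} ≤ e^{8|z|^3 + -6} = e^{8r^3 + -6} on |z| = r, so ρ ≤ 3. Choosing z on |z|=r so that 8·z^3 is real positive (always possible by picking arg z appropriately) gives |f(z)| = e^{8r^3 + -6}, matching the bound. The additive constant -6 does not affect log log M(r) ~ 3·log r. Hence ρ = 3.
Therefore ρ = 3.

Order ρ = 3.


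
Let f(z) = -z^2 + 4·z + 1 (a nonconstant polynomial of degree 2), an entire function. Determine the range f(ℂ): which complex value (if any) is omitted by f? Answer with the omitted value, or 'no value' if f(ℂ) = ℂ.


Little Picard bounds the complement of f(ℂ) to at most one point.
For every w ∈ ℂ, the equation p(z) − w = 0 is a nonconstant polynomial in z and hence has at least one root by the fundamental theorem of algebra. So p is surjective onto ℂ, omitting no value.

Omitted value: no value.


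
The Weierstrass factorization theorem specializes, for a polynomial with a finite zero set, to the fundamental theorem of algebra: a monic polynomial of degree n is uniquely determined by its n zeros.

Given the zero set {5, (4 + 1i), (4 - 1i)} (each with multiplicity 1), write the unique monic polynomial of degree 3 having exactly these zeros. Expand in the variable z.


The polynomial is p(z) = ∏_{α ∈ S} (z − α), where S = {5, (4 + 1i), (4 - 1i)}.
Expanding the product yields: p(z) = z^3 -13·z^2 + 57·z -85.
Note conjugate pairs combine to real quadratics: (z − (4+1i))(z − (4−1i)) = z² − 8z + 17.
The resulting polynomial has degree 3 and real coefficients as required.

p(z) = z^3 -13·z^2 + 57·z -85.


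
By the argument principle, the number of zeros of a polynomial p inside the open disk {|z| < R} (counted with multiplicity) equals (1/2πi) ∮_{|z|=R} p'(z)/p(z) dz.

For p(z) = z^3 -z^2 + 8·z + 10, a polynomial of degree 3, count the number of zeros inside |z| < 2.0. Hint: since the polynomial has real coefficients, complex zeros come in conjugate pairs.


The zeros of p are: (1 + 3i), (1 - 3i), -1.
Their magnitudes are: 3.162, 3.162, 1.
Zeros with |z| < R = 2.0: -1.
Count = 1.
By the argument principle, (1/2πi) ∮_{|z|=R} p'(z)/p(z) dz equals exactly this count.

Number of zeros inside |z| < 2.0: 1.


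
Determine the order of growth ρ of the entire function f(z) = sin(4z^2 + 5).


Write sin(w) = (e^{iw} ± e^{−iw})/(2 or 2i), so |sin(w)| ≤ e^{|w|}. With w = 4z^2 + 5, |w| ≤ 4r^2 + 5 on |z|=r, giving M(r) ≤ e^{4r^2 + 5} and ρ ≤ 2. For the lower bound, choose z on |z|=r with 4z^2 purely imaginary of modulus 4r^2; then |sin(4z^2 + 5)| grows like e^{4r^2}/2, so ρ ≥ 2. Hence ρ = 2.
Therefore ρ = 2.

Order ρ = 2.


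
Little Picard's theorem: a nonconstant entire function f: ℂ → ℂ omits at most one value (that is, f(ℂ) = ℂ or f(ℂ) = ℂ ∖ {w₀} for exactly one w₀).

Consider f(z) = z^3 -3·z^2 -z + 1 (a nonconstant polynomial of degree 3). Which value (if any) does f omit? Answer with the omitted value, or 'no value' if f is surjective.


Little Picard bounds the complement of f(ℂ) to at most one point.
For every w ∈ ℂ, the equation p(z) − w = 0 is a nonconstant polynomial in z and hence has at least one root by the fundamental theorem of algebra. So p is surjective onto ℂ, omitting no value.

Omitted value: no value.


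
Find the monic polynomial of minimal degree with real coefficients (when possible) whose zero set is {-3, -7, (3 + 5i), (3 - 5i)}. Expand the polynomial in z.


The polynomial is p(z) = ∏_{α ∈ S} (z − α), where S = {-3, -7, (3 + 5i), (3 - 5i)}.
Expanding the product yields: p(z) = z^4 + 4·z^3 -5·z^2 + 214·z + 714.
Note conjugate pairs combine to real quadratics: (z − (3+5i))(z − (3−5i)) = z² − 6z + 34.
The resulting polynomial has degree 4 and real coefficients as required.

p(z) = z^4 + 4·z^3 -5·z^2 + 214·z + 714.


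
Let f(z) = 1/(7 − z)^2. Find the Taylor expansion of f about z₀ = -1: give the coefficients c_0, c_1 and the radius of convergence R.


Let w = z − z₀, so z = z₀ + w.
Then 7 − z = 7 − (z₀ + w) = (7 − z₀) − w = 8 − w.
f(z) = 1/(8 − w)^2 = (1/(8)^2) · (1 − w/(8))^{−2}.
By the binomial series (1−u)^{−2} = Σ_{n≥0} C(n+1, 1) u^n for |u|<1, with u = w/(8):
  c_n = C(n+1, 1) / (8)^(n+2).
  c_0 = 1/(8)^2 = 1/64.
  c_1 = 2/(8)^3 = 1/256.
The series is valid for |w/d| < 1, i.e. |z − z₀| < |d|.
Radius of convergence: R = |7 − z₀| = |8| = 8 (distance from z₀ to the singularity z = 7).

c_0 = 1/64, c_1 = 1/256; R = 8.


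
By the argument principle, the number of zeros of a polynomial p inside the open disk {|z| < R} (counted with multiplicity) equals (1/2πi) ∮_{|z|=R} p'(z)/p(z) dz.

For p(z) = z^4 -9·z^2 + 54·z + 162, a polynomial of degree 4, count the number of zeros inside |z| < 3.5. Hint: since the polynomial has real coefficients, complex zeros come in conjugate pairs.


The zeros of p are: -3, (3 + 3i), (3 - 3i), -3.
Their magnitudes are: 3, 4.243, 4.243, 3.
Zeros with |z| < R = 3.5: -3, -3.
Count = 2.
By the argument principle, (1/2πi) ∮_{|z|=R} p'(z)/p(z) dz equals exactly this count.

Number of zeros inside |z| < 3.5: 2.


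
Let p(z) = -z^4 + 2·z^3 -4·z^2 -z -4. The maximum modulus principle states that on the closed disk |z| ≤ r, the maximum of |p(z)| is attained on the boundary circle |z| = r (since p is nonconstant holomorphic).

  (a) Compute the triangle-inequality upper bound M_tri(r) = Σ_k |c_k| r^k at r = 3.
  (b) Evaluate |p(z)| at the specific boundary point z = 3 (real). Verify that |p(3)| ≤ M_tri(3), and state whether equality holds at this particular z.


Coefficients: c_0 = -4, c_1 = -1, c_2 = -4, c_3 = 2, c_4 = -1. Radius r = 3.
Part (a). Triangle bound: M_tri(r) = Σ_k |c_k| r^k
  = |-4|·3^0 + |-1|·3^1 + |-4|·3^2 + |2|·3^3 + |-1|·3^4
  = 4 + 3 + 36 + 54 + 81 = 178.
This bounds M(r) := max_{|z|=r} |p(z)| from above; equality holds iff all terms c_k z^k can be made to align in phase at a single z on |z|=r.
Part (b). At z = 3 (real, on the circle |z| = r):
  p(3) = (-4)·3^0 + (-1)·3^1 + (-4)·3^2 + (2)·3^3 + (-1)·3^4 = -70.
  |p(3)| = 70.
Check: |p(3)| = 70 ≤ 178 = M_tri(3). ✓ Equality does not hold at z = 3 (the coefficients have mixed signs, so the terms do not all align in phase there).

M_tri(3) = 178; |p(3)| = 70; equality at z=3: no.


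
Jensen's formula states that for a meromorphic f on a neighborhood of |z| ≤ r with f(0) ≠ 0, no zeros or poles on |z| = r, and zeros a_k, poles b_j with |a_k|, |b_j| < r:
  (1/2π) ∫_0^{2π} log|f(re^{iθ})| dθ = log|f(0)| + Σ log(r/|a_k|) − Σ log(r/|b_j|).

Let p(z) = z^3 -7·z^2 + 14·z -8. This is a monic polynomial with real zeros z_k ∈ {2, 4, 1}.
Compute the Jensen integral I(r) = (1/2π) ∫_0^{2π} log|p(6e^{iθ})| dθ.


Zeros: 1, 2, 4; r = 6.
Inside |z| < r: 1, 2, 4. Outside (|z| ≥ r): ∅.
p(0) = -8, so log|p(0)| = log(8) = 2.0794.
Apply Jensen: I(r) = log|p(0)| + Σ_k log(r/|z_k|), summed over zeros inside |z| < r.
  log(r/|z_k|) for z_k = 2: log(6/2) = 1.0986
  log(r/|z_k|) for z_k = 4: log(6/4) = 0.4055
  log(r/|z_k|) for z_k = 1: log(6/1) = 1.7918
Sum over inside zeros: 3.2958.
I(r) = log|p(0)| + (inside sum) = 2.0794 + 3.2958 = 5.3753.
Closed form (all zeros inside, monic): I(r) = n·log(r) = 3·log(6) = 5.3753. ✓

I(r) ≈ 5.3753.


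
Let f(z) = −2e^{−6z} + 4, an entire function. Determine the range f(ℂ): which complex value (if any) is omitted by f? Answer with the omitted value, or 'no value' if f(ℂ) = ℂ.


Little Picard bounds the complement of f(ℂ) to at most one point.
e^{−6z} is never zero on ℂ, so -2·e^{−6z} takes every value in ℂ ∖ {0}. Adding 4 shifts the range to ℂ ∖ {4}. Thus f omits exactly the value 4.

Omitted value: 4.


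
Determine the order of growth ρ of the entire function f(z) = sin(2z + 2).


sin(w) is a linear combination of e^{iw} and e^{−iw} (or e^w, e^{−w} in the hyperbolic case), so |sin(w)| ≤ e^{|w|}. With w = 2z + 2, |w| ≤ 2|z| + 2 = 2r + 2 on |z| = r, giving M(r) ≤ e^{2r + 2}, so ρ ≤ 1. On a suitable ray (z = it for sin/cos; z = t for sinh/cosh, t real → ∞), |sin(2z + 2)| grows like e^{2|t|}/2, so ρ ≥ 1. Hence ρ = 1.
Therefore ρ = 1.

Order ρ = 1.


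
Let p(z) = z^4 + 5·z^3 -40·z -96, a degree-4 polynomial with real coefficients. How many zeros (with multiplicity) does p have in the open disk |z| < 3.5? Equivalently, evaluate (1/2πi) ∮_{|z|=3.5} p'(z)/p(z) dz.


The zeros of p are: (-2 + 2i), (-2 - 2i), 3, -4.
Their magnitudes are: 2.828, 2.828, 3, 4.
Zeros with |z| < R = 3.5: (-2 + 2i), (-2 - 2i), 3.
Count = 3.
By the argument principle, (1/2πi) ∮_{|z|=R} p'(z)/p(z) dz equals exactly this count.

Number of zeros inside |z| < 3.5: 3.


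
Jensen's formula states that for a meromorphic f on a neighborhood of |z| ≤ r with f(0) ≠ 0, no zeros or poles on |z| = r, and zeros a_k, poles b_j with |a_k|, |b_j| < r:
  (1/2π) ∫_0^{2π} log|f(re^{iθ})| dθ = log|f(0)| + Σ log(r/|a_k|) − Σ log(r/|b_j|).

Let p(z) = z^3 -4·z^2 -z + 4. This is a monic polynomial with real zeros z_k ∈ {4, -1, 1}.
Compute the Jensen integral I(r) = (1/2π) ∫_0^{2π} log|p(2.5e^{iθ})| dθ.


Zeros: -1, 1, 4; r = 2.5.
Inside |z| < r: -1, 1. Outside (|z| ≥ r): 4.
p(0) = 4, so log|p(0)| = log(4) = 1.3863.
Apply Jensen: I(r) = log|p(0)| + Σ_k log(r/|z_k|), summed over zeros inside |z| < r.
  log(r/|z_k|) for z_k = -1: log(2.5/1) = 0.9163
  log(r/|z_k|) for z_k = 1: log(2.5/1) = 0.9163
  Outside zeros (4) contribute nothing to the Jensen sum.
Sum over inside zeros: 1.8326.
I(r) = log|p(0)| + (inside sum) = 1.3863 + 1.8326 = 3.2189.
Note: since some zeros are outside |z| ≤ r, the simplified n·log(r) form does NOT apply — only the inside zeros contribute.

I(r) ≈ 3.2189.


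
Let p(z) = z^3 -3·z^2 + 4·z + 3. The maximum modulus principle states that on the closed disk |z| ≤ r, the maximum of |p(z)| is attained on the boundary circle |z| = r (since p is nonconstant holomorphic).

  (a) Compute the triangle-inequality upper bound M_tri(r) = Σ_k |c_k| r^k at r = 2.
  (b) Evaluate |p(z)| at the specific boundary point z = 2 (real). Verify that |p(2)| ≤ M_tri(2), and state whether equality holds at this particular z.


Coefficients: c_0 = 3, c_1 = 4, c_2 = -3, c_3 = 1. Radius r = 2.
Part (a). Triangle bound: M_tri(r) = Σ_k |c_k| r^k
  = |3|·2^0 + |4|·2^1 + |-3|·2^2 + |1|·2^3
  = 3 + 8 + 12 + 8 = 31.
This bounds M(r) := max_{|z|=r} |p(z)| from above; equality holds iff all terms c_k z^k can be made to align in phase at a single z on |z|=r.
Part (b). At z = 2 (real, on the circle |z| = r):
  p(2) = (3)·2^0 + (4)·2^1 + (-3)·2^2 + (1)·2^3 = 7.
  |p(2)| = 7.
Check: |p(2)| = 7 ≤ 31 = M_tri(2). ✓ Equality does not hold at z = 2 (the coefficients have mixed signs, so the terms do not all align in phase there).

M_tri(2) = 31; |p(2)| = 7; equality at z=2: no.


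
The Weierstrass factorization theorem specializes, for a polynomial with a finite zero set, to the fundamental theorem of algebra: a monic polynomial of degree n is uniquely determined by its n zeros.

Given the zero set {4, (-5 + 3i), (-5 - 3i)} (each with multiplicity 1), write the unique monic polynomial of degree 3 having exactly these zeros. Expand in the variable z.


The polynomial is p(z) = ∏_{α ∈ S} (z − α), where S = {4, (-5 + 3i), (-5 - 3i)}.
Expanding the product yields: p(z) = z^3 + 6·z^2 -6·z -136.
Note conjugate pairs combine to real quadratics: (z − (-5+3i))(z − (-5−3i)) = z² + 10z + 34.
The resulting polynomial has degree 3 and real coefficients as required.

p(z) = z^3 + 6·z^2 -6·z -136.


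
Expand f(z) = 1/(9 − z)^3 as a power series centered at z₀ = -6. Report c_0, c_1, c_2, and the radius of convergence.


Let w = z − z₀, so z = z₀ + w.
Then 9 − z = 9 − (z₀ + w) = (9 − z₀) − w = 15 − w.
f(z) = 1/(15 − w)^3 = (1/(15)^3) · (1 − w/(15))^{−3}.
By the binomial series (1−u)^{−3} = Σ_{n≥0} C(n+2, 2) u^n for |u|<1, with u = w/(15):
  c_n = C(n+2, 2) / (15)^(n+3).
  c_0 = 1/(15)^3 = 1/3375.
  c_1 = 3/(15)^4 = 1/16875.
  c_2 = 6/(15)^5 = 2/253125.
The series is valid for |w/d| < 1, i.e. |z − z₀| < |d|.
Radius of convergence: R = |9 − z₀| = |15| = 15 (distance from z₀ to the singularity z = 9).

c_0 = 1/3375, c_1 = 1/16875, c_2 = 2/253125; R = 15.


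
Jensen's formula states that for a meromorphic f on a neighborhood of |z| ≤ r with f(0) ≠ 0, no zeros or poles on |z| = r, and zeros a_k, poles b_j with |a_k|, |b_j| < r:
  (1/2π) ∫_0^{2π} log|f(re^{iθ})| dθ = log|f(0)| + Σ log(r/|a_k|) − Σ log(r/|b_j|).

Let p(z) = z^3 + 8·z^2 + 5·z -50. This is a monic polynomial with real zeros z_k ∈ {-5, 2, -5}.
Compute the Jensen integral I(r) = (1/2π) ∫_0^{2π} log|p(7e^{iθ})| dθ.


Zeros: -5, -5, 2; r = 7.
Inside |z| < r: -5, -5, 2. Outside (|z| ≥ r): ∅.
p(0) = -50, so log|p(0)| = log(50) = 3.9120.
Apply Jensen: I(r) = log|p(0)| + Σ_k log(r/|z_k|), summed over zeros inside |z| < r.
  log(r/|z_k|) for z_k = -5: log(7/5) = 0.3365
  log(r/|z_k|) for z_k = 2: log(7/2) = 1.2528
  log(r/|z_k|) for z_k = -5: log(7/5) = 0.3365
Sum over inside zeros: 1.9257.
I(r) = log|p(0)| + (inside sum) = 3.9120 + 1.9257 = 5.8377.
Closed form (all zeros inside, monic): I(r) = n·log(r) = 3·log(7) = 5.8377. ✓

I(r) ≈ 5.8377.


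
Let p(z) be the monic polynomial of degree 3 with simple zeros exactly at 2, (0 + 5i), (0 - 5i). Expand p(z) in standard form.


The polynomial is p(z) = ∏_{α ∈ S} (z − α), where S = {2, (0 + 5i), (0 - 5i)}.
Expanding the product yields: p(z) = z^3 -2·z^2 + 25·z -50.
Note conjugate pairs combine to real quadratics: (z − (0+5i))(z − (0−5i)) = z² + 25.
The resulting polynomial has degree 3 and real coefficients as required.

p(z) = z^3 -2·z^2 + 25·z -50.


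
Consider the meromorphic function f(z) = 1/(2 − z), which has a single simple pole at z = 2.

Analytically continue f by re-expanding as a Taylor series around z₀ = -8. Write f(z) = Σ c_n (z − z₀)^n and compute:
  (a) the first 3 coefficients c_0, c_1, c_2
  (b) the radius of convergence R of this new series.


Let w = z − z₀, so z = z₀ + w.
Then 2 − z = 2 − (z₀ + w) = (2 − z₀) − w = 10 − w.
f(z) = 1/(10 − w) = (1/(10)) · 1/(1 − w/(10)) = Σ_{n≥0} w^n / (10)^(n+1).
So c_n = 1/(10)^(n+1):
  c_0 = 1/(10)^1 = 1/10.
  c_1 = 1/(10)^2 = 1/100.
  c_2 = 1/(10)^3 = 1/1000.
The series is valid for |w/d| < 1, i.e. |z − z₀| < |d|.
Radius of convergence: R = |2 − z₀| = |10| = 10 (distance from z₀ to the singularity z = 2).

c_0 = 1/10, c_1 = 1/100, c_2 = 1/1000; R = 10.


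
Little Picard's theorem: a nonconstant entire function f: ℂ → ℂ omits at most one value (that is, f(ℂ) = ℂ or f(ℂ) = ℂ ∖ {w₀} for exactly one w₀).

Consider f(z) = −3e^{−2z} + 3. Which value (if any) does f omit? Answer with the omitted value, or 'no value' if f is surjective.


Little Picard bounds the complement of f(ℂ) to at most one point.
e^{−2z} is never zero on ℂ, so -3·e^{−2z} takes every value in ℂ ∖ {0}. Adding 3 shifts the range to ℂ ∖ {3}. Thus f omits exactly the value 3.

Omitted value: 3.


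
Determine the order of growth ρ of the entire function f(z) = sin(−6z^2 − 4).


Write sin(w) = (e^{iw} ± e^{−iw})/(2 or 2i), so |sin(w)| ≤ e^{|w|}. With w = −6z^2 − 4, |w| ≤ 6r^2 + 4 on |z|=r, giving M(r) ≤ e^{6r^2 + 4} and ρ ≤ 2. For the lower bound, choose z on |z|=r with -6z^2 purely imaginary of modulus 6r^2; then |sin(−6z^2 − 4)| grows like e^{6r^2}/2, so ρ ≥ 2. Hence ρ = 2.
Therefore ρ = 2.

Order ρ = 2.


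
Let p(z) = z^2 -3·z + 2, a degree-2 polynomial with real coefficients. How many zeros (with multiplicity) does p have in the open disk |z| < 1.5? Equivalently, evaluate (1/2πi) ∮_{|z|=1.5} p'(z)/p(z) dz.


The zeros of p are: 1, 2.
Their magnitudes are: 1, 2.
Zeros with |z| < R = 1.5: 1.
Count = 1.
By the argument principle, (1/2πi) ∮_{|z|=R} p'(z)/p(z) dz equals exactly this count.

Number of zeros inside |z| < 1.5: 1.


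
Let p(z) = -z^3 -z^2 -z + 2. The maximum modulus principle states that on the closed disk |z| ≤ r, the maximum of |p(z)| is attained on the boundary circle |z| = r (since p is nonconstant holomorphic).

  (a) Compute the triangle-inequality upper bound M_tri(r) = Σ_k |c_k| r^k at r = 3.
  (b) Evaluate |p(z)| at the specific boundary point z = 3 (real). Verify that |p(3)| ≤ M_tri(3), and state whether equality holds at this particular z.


Coefficients: c_0 = 2, c_1 = -1, c_2 = -1, c_3 = -1. Radius r = 3.
Part (a). Triangle bound: M_tri(r) = Σ_k |c_k| r^k
  = |2|·3^0 + |-1|·3^1 + |-1|·3^2 + |-1|·3^3
  = 2 + 3 + 9 + 27 = 41.
This bounds M(r) := max_{|z|=r} |p(z)| from above; equality holds iff all terms c_k z^k can be made to align in phase at a single z on |z|=r.
Part (b). At z = 3 (real, on the circle |z| = r):
  p(3) = (2)·3^0 + (-1)·3^1 + (-1)·3^2 + (-1)·3^3 = -37.
  |p(3)| = 37.
Check: |p(3)| = 37 ≤ 41 = M_tri(3). ✓ Equality does not hold at z = 3 (the coefficients have mixed signs, so the terms do not all align in phase there).

M_tri(3) = 41; |p(3)| = 37; equality at z=3: no.


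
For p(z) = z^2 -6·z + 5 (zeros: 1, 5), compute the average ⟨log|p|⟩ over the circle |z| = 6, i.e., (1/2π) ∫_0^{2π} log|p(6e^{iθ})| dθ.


Zeros: 1, 5; r = 6.
Inside |z| < r: 1, 5. Outside (|z| ≥ r): ∅.
p(0) = 5, so log|p(0)| = log(5) = 1.6094.
Apply Jensen: I(r) = log|p(0)| + Σ_k log(r/|z_k|), summed over zeros inside |z| < r.
  log(r/|z_k|) for z_k = 1: log(6/1) = 1.7918
  log(r/|z_k|) for z_k = 5: log(6/5) = 0.1823
Sum over inside zeros: 1.9741.
I(r) = log|p(0)| + (inside sum) = 1.6094 + 1.9741 = 3.5835.
Closed form (all zeros inside, monic): I(r) = n·log(r) = 2·log(6) = 3.5835. ✓

I(r) ≈ 3.5835.


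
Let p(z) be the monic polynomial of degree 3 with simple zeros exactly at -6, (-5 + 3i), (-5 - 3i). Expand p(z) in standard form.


The polynomial is p(z) = ∏_{α ∈ S} (z − α), where S = {-6, (-5 + 3i), (-5 - 3i)}.
Expanding the product yields: p(z) = z^3 + 16·z^2 + 94·z + 204.
Note conjugate pairs combine to real quadratics: (z − (-5+3i))(z − (-5−3i)) = z² + 10z + 34.
The resulting polynomial has degree 3 and real coefficients as required.

p(z) = z^3 + 16·z^2 + 94·z + 204.


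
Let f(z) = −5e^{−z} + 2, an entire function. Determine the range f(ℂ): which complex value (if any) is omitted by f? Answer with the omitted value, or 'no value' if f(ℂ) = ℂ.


Little Picard bounds the complement of f(ℂ) to at most one point.
e^{−z} is never zero on ℂ, so -5·e^{−z} takes every value in ℂ ∖ {0}. Adding 2 shifts the range to ℂ ∖ {2}. Thus f omits exactly the value 2.

Omitted value: 2.


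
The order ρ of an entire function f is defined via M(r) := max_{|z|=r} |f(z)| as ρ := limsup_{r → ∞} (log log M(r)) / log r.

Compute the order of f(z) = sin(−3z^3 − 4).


Write sin(w) = (e^{iw} ± e^{−iw})/(2 or 2i), so |sin(w)| ≤ e^{|w|}. With w = −3z^3 − 4, |w| ≤ 3r^3 + 4 on |z|=r, giving M(r) ≤ e^{3r^3 + 4} and ρ ≤ 3. For the lower bound, choose z on |z|=r with -3z^3 purely imaginary of modulus 3r^3; then |sin(−3z^3 − 4)| grows like e^{3r^3}/2, so ρ ≥ 3. Hence ρ = 3.
Therefore ρ = 3.

Order ρ = 3.


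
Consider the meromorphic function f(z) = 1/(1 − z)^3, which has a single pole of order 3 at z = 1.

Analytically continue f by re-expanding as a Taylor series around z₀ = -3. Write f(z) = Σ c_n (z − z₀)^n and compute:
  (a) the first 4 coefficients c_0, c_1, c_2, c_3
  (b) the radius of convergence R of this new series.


Let w = z − z₀, so z = z₀ + w.
Then 1 − z = 1 − (z₀ + w) = (1 − z₀) − w = 4 − w.
f(z) = 1/(4 − w)^3 = (1/(4)^3) · (1 − w/(4))^{−3}.
By the binomial series (1−u)^{−3} = Σ_{n≥0} C(n+2, 2) u^n for |u|<1, with u = w/(4):
  c_n = C(n+2, 2) / (4)^(n+3).
  c_0 = 1/(4)^3 = 1/64.
  c_1 = 3/(4)^4 = 3/256.
  c_2 = 6/(4)^5 = 3/512.
  c_3 = 10/(4)^6 = 5/2048.
The series is valid for |w/d| < 1, i.e. |z − z₀| < |d|.
Radius of convergence: R = |1 − z₀| = |4| = 4 (distance from z₀ to the singularity z = 1).

c_0 = 1/64, c_1 = 3/256, c_2 = 3/512, c_3 = 5/2048; R = 4.


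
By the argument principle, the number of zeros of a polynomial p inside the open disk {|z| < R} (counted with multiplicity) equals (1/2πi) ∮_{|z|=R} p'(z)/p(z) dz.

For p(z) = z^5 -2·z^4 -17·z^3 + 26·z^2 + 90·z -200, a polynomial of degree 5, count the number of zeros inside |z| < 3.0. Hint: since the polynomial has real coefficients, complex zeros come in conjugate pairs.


The zeros of p are: (2 + 1i), (2 - 1i), (-3 + 1i), (-3 - 1i), 4.
Their magnitudes are: 2.236, 2.236, 3.162, 3.162, 4.
Zeros with |z| < R = 3.0: (2 + 1i), (2 - 1i).
Count = 2.
By the argument principle, (1/2πi) ∮_{|z|=R} p'(z)/p(z) dz equals exactly this count.

Number of zeros inside |z| < 3.0: 2.


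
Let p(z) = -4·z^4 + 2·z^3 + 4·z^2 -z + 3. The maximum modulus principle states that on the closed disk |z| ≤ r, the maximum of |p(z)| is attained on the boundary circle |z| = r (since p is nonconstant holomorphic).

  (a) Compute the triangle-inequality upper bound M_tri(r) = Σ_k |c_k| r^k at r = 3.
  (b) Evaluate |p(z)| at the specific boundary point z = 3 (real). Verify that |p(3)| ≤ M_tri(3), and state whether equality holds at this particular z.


Coefficients: c_0 = 3, c_1 = -1, c_2 = 4, c_3 = 2, c_4 = -4. Radius r = 3.
Part (a). Triangle bound: M_tri(r) = Σ_k |c_k| r^k
  = |3|·3^0 + |-1|·3^1 + |4|·3^2 + |2|·3^3 + |-4|·3^4
  = 3 + 3 + 36 + 54 + 324 = 420.
This bounds M(r) := max_{|z|=r} |p(z)| from above; equality holds iff all terms c_k z^k can be made to align in phase at a single z on |z|=r.
Part (b). At z = 3 (real, on the circle |z| = r):
  p(3) = (3)·3^0 + (-1)·3^1 + (4)·3^2 + (2)·3^3 + (-4)·3^4 = -234.
  |p(3)| = 234.
Check: |p(3)| = 234 ≤ 420 = M_tri(3). ✓ Equality does not hold at z = 3 (the coefficients have mixed signs, so the terms do not all align in phase there).

M_tri(3) = 420; |p(3)| = 234; equality at z=3: no.


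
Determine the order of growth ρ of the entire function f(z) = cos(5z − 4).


cos(w) is a linear combination of e^{iw} and e^{−iw} (or e^w, e^{−w} in the hyperbolic case), so |cos(w)| ≤ e^{|w|}. With w = 5z − 4, |w| ≤ 5|z| + 4 = 5r + 4 on |z| = r, giving M(r) ≤ e^{5r + 4}, so ρ ≤ 1. On a suitable ray (z = it for sin/cos; z = t for sinh/cosh, t real → ∞), |cos(5z − 4)| grows like e^{5|t|}/2, so ρ ≥ 1. Hence ρ = 1.
Therefore ρ = 1.

Order ρ = 1.


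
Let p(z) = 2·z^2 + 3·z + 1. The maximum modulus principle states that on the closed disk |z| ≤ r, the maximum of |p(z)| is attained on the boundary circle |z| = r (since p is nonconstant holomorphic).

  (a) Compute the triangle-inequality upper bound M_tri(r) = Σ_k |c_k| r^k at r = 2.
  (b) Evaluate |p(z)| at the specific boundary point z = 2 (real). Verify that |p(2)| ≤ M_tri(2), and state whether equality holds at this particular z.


Coefficients: c_0 = 1, c_1 = 3, c_2 = 2. Radius r = 2.
Part (a). Triangle bound: M_tri(r) = Σ_k |c_k| r^k
  = |1|·2^0 + |3|·2^1 + |2|·2^2
  = 1 + 6 + 8 = 15.
This bounds M(r) := max_{|z|=r} |p(z)| from above; equality holds iff all terms c_k z^k can be made to align in phase at a single z on |z|=r.
Part (b). At z = 2 (real, on the circle |z| = r):
  p(2) = (1)·2^0 + (3)·2^1 + (2)·2^2 = 15.
  |p(2)| = 15.
Since all nonzero coefficients share the same sign, |p(2)| = 15 = M_tri(2); the triangle bound is attained at z = 2, so in fact M(r) = 15.

M_tri(2) = 15; |p(2)| = 15; equality at z=2: yes.


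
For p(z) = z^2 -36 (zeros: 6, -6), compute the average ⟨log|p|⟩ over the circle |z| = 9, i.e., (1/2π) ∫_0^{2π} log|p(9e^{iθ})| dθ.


Zeros: -6, 6; r = 9.
Inside |z| < r: -6, 6. Outside (|z| ≥ r): ∅.
p(0) = -36, so log|p(0)| = log(36) = 3.5835.
Apply Jensen: I(r) = log|p(0)| + Σ_k log(r/|z_k|), summed over zeros inside |z| < r.
  log(r/|z_k|) for z_k = 6: log(9/6) = 0.4055
  log(r/|z_k|) for z_k = -6: log(9/6) = 0.4055
Sum over inside zeros: 0.8109.
I(r) = log|p(0)| + (inside sum) = 3.5835 + 0.8109 = 4.3944.
Closed form (all zeros inside, monic): I(r) = n·log(r) = 2·log(9) = 4.3944. ✓

I(r) ≈ 4.3944.


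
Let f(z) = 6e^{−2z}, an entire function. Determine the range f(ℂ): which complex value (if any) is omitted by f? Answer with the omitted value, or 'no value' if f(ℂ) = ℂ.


Little Picard bounds the complement of f(ℂ) to at most one point.
e^{−2z} is never zero on ℂ, so 6·e^{−2z} takes every value in ℂ ∖ {0}. Adding 0 shifts the range to ℂ ∖ {0}. Thus f omits exactly the value 0.

Omitted value: 0.


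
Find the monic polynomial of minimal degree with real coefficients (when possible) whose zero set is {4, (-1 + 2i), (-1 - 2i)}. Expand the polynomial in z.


The polynomial is p(z) = ∏_{α ∈ S} (z − α), where S = {4, (-1 + 2i), (-1 - 2i)}.
Expanding the product yields: p(z) = z^3 -2·z^2 -3·z -20.
Note conjugate pairs combine to real quadratics: (z − (-1+2i))(z − (-1−2i)) = z² + 2z + 5.
The resulting polynomial has degree 3 and real coefficients as required.

p(z) = z^3 -2·z^2 -3·z -20.


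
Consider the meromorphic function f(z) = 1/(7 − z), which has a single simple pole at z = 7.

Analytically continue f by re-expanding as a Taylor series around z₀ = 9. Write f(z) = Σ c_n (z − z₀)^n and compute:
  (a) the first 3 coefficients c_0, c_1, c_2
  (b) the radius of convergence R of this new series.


Let w = z − z₀, so z = z₀ + w.
Then 7 − z = 7 − (z₀ + w) = (7 − z₀) − w = -2 − w.
f(z) = 1/(-2 − w) = (1/(-2)) · 1/(1 − w/(-2)) = Σ_{n≥0} w^n / (-2)^(n+1).
So c_n = 1/(-2)^(n+1):
  c_0 = 1/(-2)^1 = -1/2.
  c_1 = 1/(-2)^2 = 1/4.
  c_2 = 1/(-2)^3 = -1/8.
The series is valid for |w/d| < 1, i.e. |z − z₀| < |d|.
Radius of convergence: R = |7 − z₀| = |-2| = 2 (distance from z₀ to the singularity z = 7).

c_0 = -1/2, c_1 = 1/4, c_2 = -1/8; R = 2.


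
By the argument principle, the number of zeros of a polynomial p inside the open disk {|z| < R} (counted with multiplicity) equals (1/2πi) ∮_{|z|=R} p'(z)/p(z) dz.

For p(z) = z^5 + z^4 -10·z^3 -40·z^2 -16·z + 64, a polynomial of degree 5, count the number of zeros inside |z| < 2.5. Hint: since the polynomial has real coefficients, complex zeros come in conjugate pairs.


The zeros of p are: -2, 1, 4, (-2 + 2i), (-2 - 2i).
Their magnitudes are: 2, 1, 4, 2.828, 2.828.
Zeros with |z| < R = 2.5: -2, 1.
Count = 2.
By the argument principle, (1/2πi) ∮_{|z|=R} p'(z)/p(z) dz equals exactly this count.

Number of zeros inside |z| < 2.5: 2.


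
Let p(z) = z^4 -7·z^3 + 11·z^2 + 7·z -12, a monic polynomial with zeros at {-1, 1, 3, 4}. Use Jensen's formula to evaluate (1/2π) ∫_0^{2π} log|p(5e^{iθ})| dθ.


Zeros: -1, 1, 3, 4; r = 5.
Inside |z| < r: -1, 1, 3, 4. Outside (|z| ≥ r): ∅.
p(0) = -12, so log|p(0)| = log(12) = 2.4849.
Apply Jensen: I(r) = log|p(0)| + Σ_k log(r/|z_k|), summed over zeros inside |z| < r.
  log(r/|z_k|) for z_k = -1: log(5/1) = 1.6094
  log(r/|z_k|) for z_k = 1: log(5/1) = 1.6094
  log(r/|z_k|) for z_k = 3: log(5/3) = 0.5108
  log(r/|z_k|) for z_k = 4: log(5/4) = 0.2231
Sum over inside zeros: 3.9528.
I(r) = log|p(0)| + (inside sum) = 2.4849 + 3.9528 = 6.4378.
Closed form (all zeros inside, monic): I(r) = n·log(r) = 4·log(5) = 6.4378. ✓

I(r) ≈ 6.4378.


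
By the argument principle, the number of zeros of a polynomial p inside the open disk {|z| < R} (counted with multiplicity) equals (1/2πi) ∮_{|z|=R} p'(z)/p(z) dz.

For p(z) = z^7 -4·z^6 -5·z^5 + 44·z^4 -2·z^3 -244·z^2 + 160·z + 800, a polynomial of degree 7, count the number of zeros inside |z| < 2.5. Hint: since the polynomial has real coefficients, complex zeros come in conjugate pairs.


The zeros of p are: (3 + 1i), (3 - 1i), -2, (2 + 2i), (2 - 2i), (-2 + 1i), (-2 - 1i).
Their magnitudes are: 3.162, 3.162, 2, 2.828, 2.828, 2.236, 2.236.
Zeros with |z| < R = 2.5: -2, (-2 + 1i), (-2 - 1i).
Count = 3.
By the argument principle, (1/2πi) ∮_{|z|=R} p'(z)/p(z) dz equals exactly this count.

Number of zeros inside |z| < 2.5: 3.


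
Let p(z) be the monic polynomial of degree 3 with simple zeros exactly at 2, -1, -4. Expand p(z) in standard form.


The polynomial is p(z) = ∏_{α ∈ S} (z − α), where S = {2, -1, -4}.
Expanding the product yields: p(z) = z^3 + 3·z^2 -6·z -8.
The resulting polynomial has degree 3 and real coefficients as required.

p(z) = z^3 + 3·z^2 -6·z -8.


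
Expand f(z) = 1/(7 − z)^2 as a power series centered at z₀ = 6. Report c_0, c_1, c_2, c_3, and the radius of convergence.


Let w = z − z₀, so z = z₀ + w.
Then 7 − z = 7 − (z₀ + w) = (7 − z₀) − w = 1 − w.
f(z) = 1/(1 − w)^2 = (1/(1)^2) · (1 − w/(1))^{−2}.
By the binomial series (1−u)^{−2} = Σ_{n≥0} C(n+1, 1) u^n for |u|<1, with u = w/(1):
  c_n = C(n+1, 1) / (1)^(n+2).
  c_0 = 1/(1)^2 = 1.
  c_1 = 2/(1)^3 = 2.
  c_2 = 3/(1)^4 = 3.
  c_3 = 4/(1)^5 = 4.
The series is valid for |w/d| < 1, i.e. |z − z₀| < |d|.
Radius of convergence: R = |7 − z₀| = |1| = 1 (distance from z₀ to the singularity z = 7).

c_0 = 1, c_1 = 2, c_2 = 3, c_3 = 4; R = 1.
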